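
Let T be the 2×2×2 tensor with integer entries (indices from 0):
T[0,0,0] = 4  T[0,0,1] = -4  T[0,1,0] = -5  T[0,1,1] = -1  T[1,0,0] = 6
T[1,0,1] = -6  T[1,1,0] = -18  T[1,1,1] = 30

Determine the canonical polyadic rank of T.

2

Lower bound: the mode-2 unfolding of T (rows indexed by j, columns by (i,k) = (0,0), (0,1), (1,0), (1,1)) is [[4, -4, 6, -6], [-5, -1, -18, 30]].
There the 2×2 minor on rows j ∈ {0, 1}, columns (i,k) ∈ {(0,0), (0,1)} is det [[4, -4], [-5, -1]] = -24 ≠ 0, so this unfolding has rank ≥ 2; CP rank is at least every unfolding rank, so rank(T) ≥ 2. (Flattening ranks never certify an upper bound on CP rank; for that we must actually write T with 2 rank-1 terms.)
Upper bound — finding two terms. Write S_k = T[:,:,k] for the frontal slices: S₀ = [[4, -5], [6, -18]], S₁ = [[-4, -1], [-6, 30]].
If T = a₁ ⊗ b₁ ⊗ c₁ + a₂ ⊗ b₂ ⊗ c₂ then each S_k = c₁[k]·a₁b₁ᵀ + c₂[k]·a₂b₂ᵀ. S₀ and S₁ are linearly independent, so a₁b₁ᵀ and a₂b₂ᵀ must span the same plane of matrices: they are the rank-1 matrices of the form x·S₀ + y·S₁.
det(x·S₀ + y·S₁) is −42·x² + 168·xy − 126·y² = (-42)·(x − 3·y)(x − y), vanishing at (x:y) = (3:1) and (1:1).
M₁ = 3·S₀ + S₁ = [[8, -16], [12, -24]] = 4·[2, 3][1, -2]ᵀ and M₂ = S₀ + S₁ = [[0, -6], [0, 12]] = (-6)·[1, -2][0, 1]ᵀ, so take a₁ = [2, 3], b₁ = [1, -2], a₂ = [1, -2], b₂ = [0, 1].
Each slice is an integer combination of E₁ = a₁b₁ᵀ and E₂ = a₂b₂ᵀ: S₀ = 2·E₁ + 3·E₂, S₁ = −2·E₁ − 9·E₂; reading off coefficients, c₁ = [2, -2] and c₂ = [3, -9].
Hence T = [2, 3] ⊗ [1, -2] ⊗ [2, -2] + [1, -2] ⊗ [0, 1] ⊗ [3, -9], so rank(T) ≤ 2.
These bounds meet, so rank(T) = 2.
Check entry T[1,0,1] = -6: (3)·(1)·(-2) + (-2)·(0)·(-9) = -6.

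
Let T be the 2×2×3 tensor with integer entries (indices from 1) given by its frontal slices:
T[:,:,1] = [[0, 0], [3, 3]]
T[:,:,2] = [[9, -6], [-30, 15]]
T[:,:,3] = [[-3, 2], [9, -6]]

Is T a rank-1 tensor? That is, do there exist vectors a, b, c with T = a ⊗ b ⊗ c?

The mode-1 unfolding of T (rows indexed by i, columns by (j,k) = (1,1), (1,2), (1,3), (2,1), (2,2), (2,3)) is [[0, 9, -3, 0, -6, 2], [3, -30, 9, 3, 15, -6]].
There the 2×2 minor on rows i ∈ {1, 2}, columns (j,k) ∈ {(1,1), (1,2)} is det [[0, 9], [3, -30]] = -27 ≠ 0, so this unfolding has rank ≥ 2; CP rank is at least every unfolding rank, so rank(T) ≥ 2.
In particular rank(T) ≥ 2 > 1, so T is not rank-1.

No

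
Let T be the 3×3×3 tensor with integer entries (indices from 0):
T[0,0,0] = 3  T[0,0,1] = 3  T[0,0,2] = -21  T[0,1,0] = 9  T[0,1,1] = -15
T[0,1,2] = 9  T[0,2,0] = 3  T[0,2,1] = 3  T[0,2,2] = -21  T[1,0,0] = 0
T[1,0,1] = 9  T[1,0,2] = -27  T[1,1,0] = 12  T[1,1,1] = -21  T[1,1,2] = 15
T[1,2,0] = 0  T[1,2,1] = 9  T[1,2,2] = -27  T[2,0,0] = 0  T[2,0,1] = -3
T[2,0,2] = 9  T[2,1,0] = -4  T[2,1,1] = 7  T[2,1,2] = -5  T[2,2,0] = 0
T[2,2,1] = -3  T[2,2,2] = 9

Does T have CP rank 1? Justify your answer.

No

The mode-3 unfolding of T (rows indexed by k, columns by (i,j) = (0,0), (0,1), (0,2), (1,0), (1,1), (1,2), (2,0), (2,1), (2,2)) is [[3, 9, 3, 0, 12, 0, 0, -4, 0], [3, -15, 3, 9, -21, 9, -3, 7, -3], [-21, 9, -21, -27, 15, -27, 9, -5, 9]].
There the 2×2 minor on rows k ∈ {0, 1}, columns (i,j) ∈ {(0,0), (0,1)} is det [[3, 9], [3, -15]] = -72 ≠ 0, so this unfolding has rank ≥ 2; CP rank is at least every unfolding rank, so rank(T) ≥ 2.
In particular rank(T) ≥ 2 > 1, so T is not rank-1.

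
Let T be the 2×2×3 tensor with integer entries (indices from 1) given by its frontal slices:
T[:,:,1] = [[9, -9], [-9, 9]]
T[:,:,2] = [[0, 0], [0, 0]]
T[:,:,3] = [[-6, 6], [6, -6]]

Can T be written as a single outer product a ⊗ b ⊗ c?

Yes

The mode-1 fibre T[:,1,1] = [9, -9] gives a = [1, -1] (primitive direction); the mode-2 fibre T[1,:,1] = [9, -9] gives b = [1, -1]; then c[k] = T[1,1,k] / (a[1]·b[1]) = [9, 0, -6] / 1 = [9, 0, -6].
Expanding [1, -1] ⊗ [1, -1] ⊗ [9, 0, -6] reproduces all 12 entries of T, so T = [1, -1] ⊗ [1, -1] ⊗ [9, 0, -6] and rank(T) ≤ 1.
Equivalently every frontal slice T[:,:,k] is c[k] times the rank-1 matrix [1, -1] ⊗ [1, -1]. So T has rank 1 (it is nonzero).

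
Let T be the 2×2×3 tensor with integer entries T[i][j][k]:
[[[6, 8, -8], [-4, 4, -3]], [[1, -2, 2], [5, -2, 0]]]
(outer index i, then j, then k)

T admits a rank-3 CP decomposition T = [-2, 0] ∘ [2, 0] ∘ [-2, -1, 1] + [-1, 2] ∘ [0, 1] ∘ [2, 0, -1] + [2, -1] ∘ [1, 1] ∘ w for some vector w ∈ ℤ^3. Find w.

Subtract the known terms from T to get the rank-1 residual R = [2, -1] ∘ [1, 1] ∘ w, so R[i,j,k] = a[i]·b[j]·w[k]. Pick indices with nonzero a[0]·b[0] = (2)·(1) = 2. Only the fibre through (0,0,·) is needed: R[0,0,:] = T[0,0,:] − Σₗ aₗ[0]bₗ[0]cₗ = [6, 8, -8] − (-2)·(2)·[-2, -1, 1] − (-1)·(0)·[2, 0, -1] = [-2, 4, -4]. Then w[k] = R[0,0,k] / 2 for each k, giving w = [-2, 4, -4] / 2 = [-1, 2, -2].

w = [-1, 2, -2]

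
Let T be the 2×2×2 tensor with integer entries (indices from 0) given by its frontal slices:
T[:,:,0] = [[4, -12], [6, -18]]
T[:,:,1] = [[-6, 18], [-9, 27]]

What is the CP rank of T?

1

Lower bound: T ≠ 0 (e.g. T[0,0,0] = 4), so rank(T) ≥ 1.
Upper bound: the mode-1 fibre T[:,0,0] = [4, 6] gives a = [2, 3] (primitive direction); the mode-2 fibre T[0,:,0] = [4, -12] gives b = [1, -3]; then c[k] = T[0,0,k] / (a[0]·b[0]) = [4, -6] / 2 = [2, -3].
Expanding [2, 3] ⊗ [1, -3] ⊗ [2, -3] reproduces all 8 entries of T, so T = [2, 3] ⊗ [1, -3] ⊗ [2, -3] and rank(T) ≤ 1.
These bounds meet, so rank(T) = 1.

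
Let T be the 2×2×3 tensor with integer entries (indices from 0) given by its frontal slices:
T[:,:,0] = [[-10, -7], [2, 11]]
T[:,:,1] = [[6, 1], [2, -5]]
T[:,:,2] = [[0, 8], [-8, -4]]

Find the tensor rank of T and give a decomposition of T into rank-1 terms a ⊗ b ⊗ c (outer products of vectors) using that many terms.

rank(T) = 2

Lower bound: in the mode-2 unfolding of T (rows indexed by j, columns by (i,k)) the 2×2 minor on rows j ∈ {0, 1}, columns (i,k) ∈ {(0,0), (0,1)} is det [[-10, 6], [-7, 1]] = 32 ≠ 0, so that unfolding has rank ≥ 2 and hence rank(T) ≥ 2 (CP rank is at least every unfolding rank, though it can be larger).
Upper bound: with S_k = T[:,:,k], the two rank-1 terms a₁b₁ᵀ, a₂b₂ᵀ are the rank-1 members of the pencil x·S₀ + y·S₁.
det(x·S₀ + y·S₁) is −96·x² + 128·xy − 32·y² = (-32)·(3·x − y)(x − y), vanishing at (x:y) = (1:3) and (1:1).
M₁ = S₀ + 3·S₁ = [[8, -4], [8, -4]] = 4·[1, 1][2, -1]ᵀ and M₂ = S₀ + S₁ = [[-4, -6], [4, 6]] = (-2)·[1, -1][2, 3]ᵀ, so take a₁ = [1, 1], b₁ = [2, -1], a₂ = [1, -1], b₂ = [2, 3].
Each slice is an integer combination of E₁ = a₁b₁ᵀ and E₂ = a₂b₂ᵀ: S₀ = −2·E₁ − 3·E₂, S₁ = 2·E₁ + E₂, S₂ = −2·E₁ + 2·E₂; reading off coefficients, c₁ = [-2, 2, -2] and c₂ = [-3, 1, 2].
Hence T = [1, 1] ⊗ [2, -1] ⊗ [-2, 2, -2] + [1, -1] ⊗ [2, 3] ⊗ [-3, 1, 2], so rank(T) ≤ 2.
These bounds meet, so rank(T) = 2.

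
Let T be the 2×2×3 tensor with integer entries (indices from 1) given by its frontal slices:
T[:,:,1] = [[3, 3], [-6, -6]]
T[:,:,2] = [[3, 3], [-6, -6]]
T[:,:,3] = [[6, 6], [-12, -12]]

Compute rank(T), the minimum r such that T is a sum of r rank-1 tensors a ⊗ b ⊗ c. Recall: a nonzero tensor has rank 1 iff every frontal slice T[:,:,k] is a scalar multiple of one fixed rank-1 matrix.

Lower bound: T ≠ 0 (e.g. T[1,1,1] = 3), so rank(T) ≥ 1.
Upper bound: if T = a ⊗ b ⊗ c then every fibre of T is a multiple of the corresponding factor, so read the factors off the fibres through the nonzero entry T[1,1,1] = 3.
The mode-1 fibre T[:,1,1] = [3, -6] gives a = [1, -2] (primitive direction); the mode-2 fibre T[1,:,1] = [3, 3] gives b = [1, 1]; then c[k] = T[1,1,k] / (a[1]·b[1]) = [3, 3, 6] / 1 = [3, 3, 6].
Expanding [1, -2] ⊗ [1, 1] ⊗ [3, 3, 6] reproduces all 12 entries of T, so T = [1, -2] ⊗ [1, 1] ⊗ [3, 3, 6] and rank(T) ≤ 1.
These bounds meet, so rank(T) = 1.
Check entry T[1,1,3] = 6: (1)·(1)·(6) = 6.

1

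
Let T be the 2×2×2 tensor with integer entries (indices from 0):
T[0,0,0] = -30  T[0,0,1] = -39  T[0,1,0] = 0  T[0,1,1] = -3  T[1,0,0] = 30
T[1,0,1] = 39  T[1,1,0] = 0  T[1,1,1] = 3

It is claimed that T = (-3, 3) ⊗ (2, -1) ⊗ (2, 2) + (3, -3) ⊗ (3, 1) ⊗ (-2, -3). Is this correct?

Yes

Reconstruct entrywise from the claimed factors. For example, T[0,0,1] = -39 and Σₗ aₗ[0]bₗ[0]cₗ[1] = (-3)·(2)·(2) + (3)·(3)·(-3) = -39; checking all 8 entries, every one matches. The claim holds.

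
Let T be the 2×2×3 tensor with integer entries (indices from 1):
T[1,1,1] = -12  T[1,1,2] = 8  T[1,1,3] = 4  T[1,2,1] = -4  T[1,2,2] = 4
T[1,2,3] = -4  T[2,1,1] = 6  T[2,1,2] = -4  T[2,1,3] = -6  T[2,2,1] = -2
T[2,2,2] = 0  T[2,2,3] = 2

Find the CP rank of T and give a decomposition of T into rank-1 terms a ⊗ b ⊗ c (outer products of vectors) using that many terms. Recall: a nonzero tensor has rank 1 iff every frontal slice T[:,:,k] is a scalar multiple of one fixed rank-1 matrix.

rank(T) = 3

Lower bound: the mode-3 unfolding of T (rows indexed by k, columns by (i,j) = (1,1), (1,2), (2,1), (2,2)) is [[-12, -4, 6, -2], [8, 4, -4, 0], [4, -4, -6, 2]].
There the 3×3 minor on rows k ∈ {1, 2, 3}, columns (i,j) ∈ {(1,1), (1,2), (2,1)} is det [[-12, -4, 6], [8, 4, -4], [4, -4, -6]] = 64 ≠ 0, so this unfolding has rank ≥ 3; CP rank is at least every unfolding rank, so rank(T) ≥ 3. (Unfolding ranks only ever bound the CP rank from below — rank(T) can be strictly larger than all of them — so the matching upper bound has to come from an explicit 3-term decomposition.)
Upper bound: T is a sum of 3 rank-1 terms, T = [0, 1] ⊗ [1, 1] ⊗ [-2, 0, 2] + [1, -1] ⊗ [1, 0] ⊗ [-8, 4, 8] + [1, 0] ⊗ [1, 1] ⊗ [-4, 4, -4] (one valid choice — decompositions are not unique — normalised so each a, b is primitive with positive first nonzero entry; check it by expanding all entries), so rank(T) ≤ 3.
These bounds meet, so rank(T) = 3.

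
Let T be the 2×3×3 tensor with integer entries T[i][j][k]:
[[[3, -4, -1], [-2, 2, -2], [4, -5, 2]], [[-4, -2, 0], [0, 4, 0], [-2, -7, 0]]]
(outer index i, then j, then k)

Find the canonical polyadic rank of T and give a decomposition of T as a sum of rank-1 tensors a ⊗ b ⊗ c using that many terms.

Lower bound: the mode-3 unfolding of T (rows indexed by k, columns by (i,j) = (0,0), (0,1), (0,2), (1,0), (1,1), (1,2)) is [[3, -2, 4, -4, 0, -2], [-4, 2, -5, -2, 4, -7], [-1, -2, 2, 0, 0, 0]].
There the 3×3 minor on rows k ∈ {0, 1, 2}, columns (i,j) ∈ {(0,0), (0,1), (0,2)} is det [[3, -2, 4], [-4, 2, -5], [-1, -2, 2]] = -4 ≠ 0, so this unfolding has rank ≥ 3; CP rank is at least every unfolding rank, so rank(T) ≥ 3. (Unfolding ranks only ever bound the CP rank from below — rank(T) can be strictly larger than all of them — so the matching upper bound has to come from an explicit 3-term decomposition.)
Upper bound: T is a sum of 3 rank-1 terms, T = (1, -1) ⊗ (2, 0, 1) ⊗ (2, -1, 0) + (1, 0) ⊗ (1, 2, -2) ⊗ (-1, 0, -1) + (1, 2) ⊗ (1, -1, 2) ⊗ (0, -2, 0) (one valid choice — decompositions are not unique — normalised so each a, b is primitive with positive first nonzero entry; check it by expanding all entries), so rank(T) ≤ 3.
These bounds meet, so rank(T) = 3.

rank(T) = 3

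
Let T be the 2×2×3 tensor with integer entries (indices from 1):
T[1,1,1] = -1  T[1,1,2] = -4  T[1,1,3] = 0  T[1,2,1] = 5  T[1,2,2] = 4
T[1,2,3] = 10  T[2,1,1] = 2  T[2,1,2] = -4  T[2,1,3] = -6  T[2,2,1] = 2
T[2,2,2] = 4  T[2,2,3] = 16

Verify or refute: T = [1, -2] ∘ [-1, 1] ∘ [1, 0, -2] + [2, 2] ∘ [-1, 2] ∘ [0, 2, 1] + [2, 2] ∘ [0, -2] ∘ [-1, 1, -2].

Reconstruct entrywise from the claimed factors. For example, T[2,2,2] = 4 and Σₗ aₗ[2]bₗ[2]cₗ[2] = (-2)·(1)·(0) + (2)·(2)·(2) + (2)·(-2)·(1) = 4; checking all 12 entries, every one matches. The claim holds.

Yes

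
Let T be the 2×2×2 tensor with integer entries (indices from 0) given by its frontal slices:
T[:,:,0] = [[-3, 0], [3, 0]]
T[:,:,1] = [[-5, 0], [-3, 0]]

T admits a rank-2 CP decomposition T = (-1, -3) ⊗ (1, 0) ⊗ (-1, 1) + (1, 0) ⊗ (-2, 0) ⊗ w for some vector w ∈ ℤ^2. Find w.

Subtract the known terms from T to get the rank-1 residual R = (1, 0) ⊗ (-2, 0) ⊗ w, so R[i,j,k] = a[i]·b[j]·w[k]. Pick indices with nonzero a[0]·b[0] = (1)·(-2) = -2. Only the fibre through (0,0,·) is needed: R[0,0,:] = T[0,0,:] − Σₗ aₗ[0]bₗ[0]cₗ = [-3, -5] − (-1)·(1)·(-1, 1) = [-4, -4]. Then w[k] = R[0,0,k] / -2 for each k, giving w = [-4, -4] / -2 = (2, 2).

w = (2, 2)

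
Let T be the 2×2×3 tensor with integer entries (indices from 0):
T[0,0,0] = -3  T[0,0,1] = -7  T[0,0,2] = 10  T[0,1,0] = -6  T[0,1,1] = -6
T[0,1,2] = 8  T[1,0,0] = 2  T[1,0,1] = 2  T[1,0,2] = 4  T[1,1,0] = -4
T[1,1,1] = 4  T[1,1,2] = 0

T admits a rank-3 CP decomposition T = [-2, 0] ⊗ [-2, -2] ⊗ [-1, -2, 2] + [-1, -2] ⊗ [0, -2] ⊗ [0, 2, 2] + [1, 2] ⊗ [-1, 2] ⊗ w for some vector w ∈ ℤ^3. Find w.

Subtract the known terms from T to get the rank-1 residual R = [1, 2] ⊗ [-1, 2] ⊗ w, so R[i,j,k] = a[i]·b[j]·w[k]. Pick indices with nonzero a[0]·b[0] = (1)·(-1) = -1. Only the fibre through (0,0,·) is needed: R[0,0,:] = T[0,0,:] − Σₗ aₗ[0]bₗ[0]cₗ = [-3, -7, 10] − (-2)·(-2)·[-1, -2, 2] − (-1)·(0)·[0, 2, 2] = [1, 1, 2]. Then w[k] = R[0,0,k] / -1 for each k, giving w = [1, 1, 2] / -1 = [-1, -1, -2].

w = [-1, -1, -2]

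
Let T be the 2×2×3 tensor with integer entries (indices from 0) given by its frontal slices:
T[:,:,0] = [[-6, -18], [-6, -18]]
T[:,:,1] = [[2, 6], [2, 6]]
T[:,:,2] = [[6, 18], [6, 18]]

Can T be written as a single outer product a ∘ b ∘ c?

Yes

The mode-1 fibre T[:,0,0] = [-6, -6] gives a = [1, 1] (primitive direction); the mode-2 fibre T[0,:,0] = [-6, -18] gives b = [1, 3]; then c[k] = T[0,0,k] / (a[0]·b[0]) = [-6, 2, 6] / 1 = [-6, 2, 6].
Expanding [1, 1] ∘ [1, 3] ∘ [-6, 2, 6] reproduces all 12 entries of T, so T = [1, 1] ∘ [1, 3] ∘ [-6, 2, 6] and rank(T) ≤ 1.
Equivalently every frontal slice T[:,:,k] is c[k] times the rank-1 matrix [1, 1] ∘ [1, 3]. So T has rank 1 (it is nonzero).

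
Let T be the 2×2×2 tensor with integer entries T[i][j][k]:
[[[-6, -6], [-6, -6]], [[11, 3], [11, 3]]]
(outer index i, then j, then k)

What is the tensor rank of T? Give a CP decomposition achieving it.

Lower bound: in the mode-3 unfolding of T (rows indexed by k, columns by (i,j)) the 2×2 minor on rows k ∈ {0, 1}, columns (i,j) ∈ {(0,0), (1,0)} is det [[-6, 11], [-6, 3]] = 48 ≠ 0, so that unfolding has rank ≥ 2 and hence rank(T) ≥ 2 (CP rank is at least every unfolding rank, though it can be larger).
Upper bound: T[:,j,:] = b[j]·M for every slice, with b = [1, 1] and M = [[-6, -6], [11, 3]] (rows i, columns k).
Splitting M by its rows (i = 0, 1), M = [1, 0][-6, -6]ᵀ + [0, 1][11, 3]ᵀ.
Hence T = [1, 0] ∘ [1, 1] ∘ [-6, -6] + [0, 1] ∘ [1, 1] ∘ [11, 3], so rank(T) ≤ 2.
These bounds meet, so rank(T) = 2.

rank(T) = 2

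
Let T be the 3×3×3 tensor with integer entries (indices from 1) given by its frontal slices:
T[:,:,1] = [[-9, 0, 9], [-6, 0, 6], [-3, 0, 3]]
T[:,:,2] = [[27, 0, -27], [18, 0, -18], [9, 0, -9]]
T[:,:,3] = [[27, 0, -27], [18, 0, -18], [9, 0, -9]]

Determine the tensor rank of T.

1

Lower bound: T ≠ 0 (e.g. T[1,1,1] = -9), so rank(T) ≥ 1.
Upper bound: the mode-1 fibre T[:,1,1] = [-9, -6, -3] gives a = [3, 2, 1] (primitive direction); the mode-2 fibre T[1,:,1] = [-9, 0, 9] gives b = [1, 0, -1]; then c[k] = T[1,1,k] / (a[1]·b[1]) = [-9, 27, 27] / 3 = [-3, 9, 9].
Expanding [3, 2, 1] ⊗ [1, 0, -1] ⊗ [-3, 9, 9] reproduces all 27 entries of T, so T = [3, 2, 1] ⊗ [1, 0, -1] ⊗ [-3, 9, 9] and rank(T) ≤ 1.
These bounds meet, so rank(T) = 1.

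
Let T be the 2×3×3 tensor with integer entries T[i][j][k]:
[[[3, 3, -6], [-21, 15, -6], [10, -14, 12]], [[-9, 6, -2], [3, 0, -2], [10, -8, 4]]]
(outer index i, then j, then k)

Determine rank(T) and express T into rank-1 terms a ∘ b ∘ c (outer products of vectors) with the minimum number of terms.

Lower bound: the mode-1 unfolding of T (rows indexed by i, columns by (j,k) = (0,0), (0,1), (0,2), (1,0), (1,1), (1,2), (2,0), (2,1), (2,2)) is [[3, 3, -6, -21, 15, -6, 10, -14, 12], [-9, 6, -2, 3, 0, -2, 10, -8, 4]].
There the 2×2 minor on rows i ∈ {0, 1}, columns (j,k) ∈ {(0,0), (0,1)} is det [[3, 3], [-9, 6]] = 45 ≠ 0, so this unfolding has rank ≥ 2; CP rank is at least every unfolding rank, so rank(T) ≥ 2. (This is only a lower bound: in general the CP rank may exceed every unfolding rank, so we still need to exhibit 2 rank-1 terms summing to T.)
Upper bound — finding two terms. Write S_k = T[:,:,k] for the frontal slices: S₀ = [[3, -21, 10], [-9, 3, 10]], S₁ = [[3, 15, -14], [6, 0, -8]], S₂ = [[-6, -6, 12], [-2, -2, 4]].
If T = a₁ ∘ b₁ ∘ c₁ + a₂ ∘ b₂ ∘ c₂ then each S_k = c₁[k]·a₁b₁ᵀ + c₂[k]·a₂b₂ᵀ. S₀ and S₁ are linearly independent, so a₁b₁ᵀ and a₂b₂ᵀ must span the same plane of matrices: they are the rank-1 matrices of the form x·S₀ + y·S₁.
The 2×2 minor of x·S₀ + y·S₁ on rows {0,1}, columns {0,1} is −180·x² + 270·xy − 90·y² = (-90)·(2·x − y)(x − y), vanishing at (x:y) = (1:2) and (1:1).
M₁ = S₀ + 2·S₁ = [[9, 9, -18], [3, 3, -6]] = 3·[3, 1][1, 1, -2]ᵀ and M₂ = S₀ + S₁ = [[6, -6, -4], [-3, 3, 2]] = [2, -1][3, -3, -2]ᵀ, so take a₁ = [3, 1], b₁ = [1, 1, -2], a₂ = [2, -1], b₂ = [3, -3, -2].
Each slice is an integer combination of E₁ = a₁b₁ᵀ and E₂ = a₂b₂ᵀ: S₀ = −3·E₁ + 2·E₂, S₁ = 3·E₁ − E₂, S₂ = −2·E₁; reading off coefficients, c₁ = [-3, 3, -2] and c₂ = [2, -1, 0].
Hence T = [3, 1] ∘ [1, 1, -2] ∘ [-3, 3, -2] + [2, -1] ∘ [3, -3, -2] ∘ [2, -1, 0], so rank(T) ≤ 2.
These bounds meet, so rank(T) = 2.

rank(T) = 2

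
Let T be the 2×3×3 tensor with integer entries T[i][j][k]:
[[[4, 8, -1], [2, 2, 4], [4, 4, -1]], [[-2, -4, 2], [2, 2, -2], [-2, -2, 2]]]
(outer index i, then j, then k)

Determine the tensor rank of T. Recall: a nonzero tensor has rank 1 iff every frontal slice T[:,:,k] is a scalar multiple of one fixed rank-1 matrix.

3

Lower bound: the mode-3 unfolding of T (rows indexed by k, columns by (i,j) = (0,0), (0,1), (0,2), (1,0), (1,1), (1,2)) is [[4, 2, 4, -2, 2, -2], [8, 2, 4, -4, 2, -2], [-1, 4, -1, 2, -2, 2]].
There the 3×3 minor on rows k ∈ {0, 1, 2}, columns (i,j) ∈ {(0,0), (0,1), (0,2)} is det [[4, 2, 4], [8, 2, 4], [-1, 4, -1]] = 72 ≠ 0, so this unfolding has rank ≥ 3; CP rank is at least every unfolding rank, so rank(T) ≥ 3. (Flattening ranks never certify an upper bound on CP rank; for that we must actually write T with 3 rank-1 terms.)
Upper bound: T is a sum of 3 rank-1 terms, T = [1, -1] (x) [1, -1, 1] (x) [2, 2, -2] + [1, 0] (x) [1, 2, 1] (x) [2, 2, 1] + [2, -1] (x) [1, 0, 0] (x) [0, 2, 0] (one valid choice — decompositions are not unique — normalised so each a, b is primitive with positive first nonzero entry; check it by expanding all entries), so rank(T) ≤ 3.
These bounds meet, so rank(T) = 3.
Check entry T[0,0,0] = 4: (1)·(1)·(2) + (1)·(1)·(2) + (2)·(1)·(0) = 4.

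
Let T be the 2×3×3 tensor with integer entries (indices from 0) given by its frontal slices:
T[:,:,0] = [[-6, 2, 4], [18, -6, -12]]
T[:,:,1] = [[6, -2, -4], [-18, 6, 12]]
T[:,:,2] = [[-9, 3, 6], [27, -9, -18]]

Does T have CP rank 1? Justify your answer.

Yes

If T = a ⊗ b ⊗ c then every fibre of T is a multiple of the corresponding factor, so read the factors off the fibres through the nonzero entry T[0,0,0] = -6.
The mode-1 fibre T[:,0,0] = [-6, 18] gives a = [1, -3] (primitive direction); the mode-2 fibre T[0,:,0] = [-6, 2, 4] gives b = [3, -1, -2]; then c[k] = T[0,0,k] / (a[0]·b[0]) = [-6, 6, -9] / 3 = [-2, 2, -3].
Expanding [1, -3] ⊗ [3, -1, -2] ⊗ [-2, 2, -3] reproduces all 18 entries of T, so T = [1, -3] ⊗ [3, -1, -2] ⊗ [-2, 2, -3] and rank(T) ≤ 1.
Equivalently every frontal slice T[:,:,k] is c[k] times the rank-1 matrix [1, -3] ⊗ [3, -1, -2]. So T has rank 1 (it is nonzero).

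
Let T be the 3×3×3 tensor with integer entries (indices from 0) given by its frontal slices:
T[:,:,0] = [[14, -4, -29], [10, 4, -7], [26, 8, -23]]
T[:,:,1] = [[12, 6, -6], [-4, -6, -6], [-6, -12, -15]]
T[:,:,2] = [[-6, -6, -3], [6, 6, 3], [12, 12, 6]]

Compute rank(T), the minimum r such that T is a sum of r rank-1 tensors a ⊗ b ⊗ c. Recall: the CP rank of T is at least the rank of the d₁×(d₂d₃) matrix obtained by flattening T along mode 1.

2

Lower bound: the mode-2 unfolding of T (rows indexed by j, columns by (i,k) = (0,0), (0,1), (0,2), (1,0), (1,1), (1,2), (2,0), (2,1), (2,2)) is [[14, 12, -6, 10, -4, 6, 26, -6, 12], [-4, 6, -6, 4, -6, 6, 8, -12, 12], [-29, -6, -3, -7, -6, 3, -23, -15, 6]].
There the 2×2 minor on rows j ∈ {0, 1}, columns (i,k) ∈ {(0,0), (0,1)} is det [[14, 12], [-4, 6]] = 132 ≠ 0, so this unfolding has rank ≥ 2; CP rank is at least every unfolding rank, so rank(T) ≥ 2. (This is only a lower bound: in general the CP rank may exceed every unfolding rank, so we still need to exhibit 2 rank-1 terms summing to T.)
Upper bound — finding two terms. Write S_k = T[:,:,k] for the frontal slices: S₀ = [[14, -4, -29], [10, 4, -7], [26, 8, -23]], S₁ = [[12, 6, -6], [-4, -6, -6], [-6, -12, -15]], S₂ = [[-6, -6, -3], [6, 6, 3], [12, 12, 6]].
If T = a₁ ⊗ b₁ ⊗ c₁ + a₂ ⊗ b₂ ⊗ c₂ then each S_k = c₁[k]·a₁b₁ᵀ + c₂[k]·a₂b₂ᵀ. S₀ and S₁ are linearly independent, so a₁b₁ᵀ and a₂b₂ᵀ must span the same plane of matrices: they are the rank-1 matrices of the form x·S₀ + y·S₁.
The 2×2 minor of x·S₀ + y·S₁ on rows {0,1}, columns {0,1} is 96·x² − 112·xy − 48·y² = 16·(2·x − 3·y)(3·x + y), vanishing at (x:y) = (3:2) and (1:-3).
M₁ = 3·S₀ + 2·S₁ = [[66, 0, -99], [22, 0, -33], [66, 0, -99]] = 11·(3, 1, 3)(2, 0, -3)ᵀ and M₂ = S₀ − 3·S₁ = [[-22, -22, -11], [22, 22, 11], [44, 44, 22]] = (-11)·(1, -1, -2)(2, 2, 1)ᵀ, so take a₁ = (3, 1, 3), b₁ = (2, 0, -3), a₂ = (1, -1, -2), b₂ = (2, 2, 1).
Each slice is an integer combination of E₁ = a₁b₁ᵀ and E₂ = a₂b₂ᵀ: S₀ = 3·E₁ − 2·E₂, S₁ = E₁ + 3·E₂, S₂ = −3·E₂; reading off coefficients, c₁ = (3, 1, 0) and c₂ = (-2, 3, -3).
Hence T = (3, 1, 3) ⊗ (2, 0, -3) ⊗ (3, 1, 0) + (1, -1, -2) ⊗ (2, 2, 1) ⊗ (-2, 3, -3), so rank(T) ≤ 2.
These bounds meet, so rank(T) = 2.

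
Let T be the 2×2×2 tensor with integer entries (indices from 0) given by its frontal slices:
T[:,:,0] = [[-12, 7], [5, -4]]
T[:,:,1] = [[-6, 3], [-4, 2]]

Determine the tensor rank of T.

2

Lower bound: in the mode-2 unfolding of T (rows indexed by j, columns by (i,k)) the 2×2 minor on rows j ∈ {0, 1}, columns (i,k) ∈ {(0,0), (0,1)} is det [[-12, -6], [7, 3]] = 6 ≠ 0, so that unfolding has rank ≥ 2 and hence rank(T) ≥ 2 (CP rank is at least every unfolding rank, though it can be larger).
Upper bound: with S_k = T[:,:,k], the two rank-1 terms a₁b₁ᵀ, a₂b₂ᵀ are the rank-1 members of the pencil x·S₀ + y·S₁.
det(x·S₀ + y·S₁) is 13·x² + 13·xy = 13·(x + y)(x), vanishing at (x:y) = (1:-1) and (0:1).
M₁ = S₀ − S₁ = [[-6, 4], [9, -6]] = −[2, -3][3, -2]ᵀ and M₂ = S₁ = [[-6, 3], [-4, 2]] = −[3, 2][2, -1]ᵀ, so take a₁ = [2, -3], b₁ = [3, -2], a₂ = [3, 2], b₂ = [2, -1].
Each slice is an integer combination of E₁ = a₁b₁ᵀ and E₂ = a₂b₂ᵀ: S₀ = −E₁ − E₂, S₁ = −E₂; reading off coefficients, c₁ = [-1, 0] and c₂ = [-1, -1].
Hence T = [2, -3] ⊗ [3, -2] ⊗ [-1, 0] + [3, 2] ⊗ [2, -1] ⊗ [-1, -1], so rank(T) ≤ 2.
These bounds meet, so rank(T) = 2.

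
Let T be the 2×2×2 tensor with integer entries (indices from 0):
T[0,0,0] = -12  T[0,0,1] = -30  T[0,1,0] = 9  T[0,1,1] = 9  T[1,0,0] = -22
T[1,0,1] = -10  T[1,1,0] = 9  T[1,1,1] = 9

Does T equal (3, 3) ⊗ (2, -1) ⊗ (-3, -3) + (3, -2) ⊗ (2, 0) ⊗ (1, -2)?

Yes

Reconstruct entrywise from the claimed factors. For example, T[0,1,0] = 9 and Σₗ aₗ[0]bₗ[1]cₗ[0] = (3)·(-1)·(-3) + (3)·(0)·(1) = 9; checking all 8 entries, every one matches. The claim holds.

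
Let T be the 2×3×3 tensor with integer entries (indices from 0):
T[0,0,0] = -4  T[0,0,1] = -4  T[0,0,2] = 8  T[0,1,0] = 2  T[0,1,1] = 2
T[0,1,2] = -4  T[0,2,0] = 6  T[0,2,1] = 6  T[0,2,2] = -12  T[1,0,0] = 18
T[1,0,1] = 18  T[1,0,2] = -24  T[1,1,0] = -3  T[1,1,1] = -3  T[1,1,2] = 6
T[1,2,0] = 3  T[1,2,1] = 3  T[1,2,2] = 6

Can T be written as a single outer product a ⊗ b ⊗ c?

The mode-2 unfolding of T (rows indexed by j, columns by (i,k) = (0,0), (0,1), (0,2), (1,0), (1,1), (1,2)) is [[-4, -4, 8, 18, 18, -24], [2, 2, -4, -3, -3, 6], [6, 6, -12, 3, 3, 6]].
There the 2×2 minor on rows j ∈ {0, 1}, columns (i,k) ∈ {(0,0), (1,0)} is det [[-4, 18], [2, -3]] = -24 ≠ 0, so this unfolding has rank ≥ 2; CP rank is at least every unfolding rank, so rank(T) ≥ 2.
In particular rank(T) ≥ 2 > 1, so T is not rank-1.

No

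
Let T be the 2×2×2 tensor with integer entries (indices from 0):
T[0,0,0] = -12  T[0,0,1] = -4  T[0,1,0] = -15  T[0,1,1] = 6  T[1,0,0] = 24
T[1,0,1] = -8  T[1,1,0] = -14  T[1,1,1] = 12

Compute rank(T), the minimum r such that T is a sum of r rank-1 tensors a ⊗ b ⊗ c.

Lower bound: the mode-2 unfolding of T (rows indexed by j, columns by (i,k) = (0,0), (0,1), (1,0), (1,1)) is [[-12, -4, 24, -8], [-15, 6, -14, 12]].
There the 2×2 minor on rows j ∈ {0, 1}, columns (i,k) ∈ {(0,0), (0,1)} is det [[-12, -4], [-15, 6]] = -132 ≠ 0, so this unfolding has rank ≥ 2; CP rank is at least every unfolding rank, so rank(T) ≥ 2. (This is only a lower bound: in general the CP rank may exceed every unfolding rank, so we still need to exhibit 2 rank-1 terms summing to T.)
Upper bound — finding two terms. Write S_k = T[:,:,k] for the frontal slices: S₀ = [[-12, -15], [24, -14]], S₁ = [[-4, 6], [-8, 12]].
If T = a₁ ⊗ b₁ ⊗ c₁ + a₂ ⊗ b₂ ⊗ c₂ then each S_k = c₁[k]·a₁b₁ᵀ + c₂[k]·a₂b₂ᵀ. S₀ and S₁ are linearly independent, so a₁b₁ᵀ and a₂b₂ᵀ must span the same plane of matrices: they are the rank-1 matrices of the form x·S₀ + y·S₁.
det(x·S₀ + y·S₁) is 528·x² − 352·xy = 176·(3·x − 2·y)(x), vanishing at (x:y) = (2:3) and (0:1).
M₁ = 2·S₀ + 3·S₁ = [[-36, -12], [24, 8]] = (-4)·[3, -2][3, 1]ᵀ and M₂ = S₁ = [[-4, 6], [-8, 12]] = (-2)·[1, 2][2, -3]ᵀ, so take a₁ = [3, -2], b₁ = [3, 1], a₂ = [1, 2], b₂ = [2, -3].
Each slice is an integer combination of E₁ = a₁b₁ᵀ and E₂ = a₂b₂ᵀ: S₀ = −2·E₁ + 3·E₂, S₁ = −2·E₂; reading off coefficients, c₁ = [-2, 0] and c₂ = [3, -2].
Hence T = [3, -2] ⊗ [3, 1] ⊗ [-2, 0] + [1, 2] ⊗ [2, -3] ⊗ [3, -2], so rank(T) ≤ 2.
These bounds meet, so rank(T) = 2.

2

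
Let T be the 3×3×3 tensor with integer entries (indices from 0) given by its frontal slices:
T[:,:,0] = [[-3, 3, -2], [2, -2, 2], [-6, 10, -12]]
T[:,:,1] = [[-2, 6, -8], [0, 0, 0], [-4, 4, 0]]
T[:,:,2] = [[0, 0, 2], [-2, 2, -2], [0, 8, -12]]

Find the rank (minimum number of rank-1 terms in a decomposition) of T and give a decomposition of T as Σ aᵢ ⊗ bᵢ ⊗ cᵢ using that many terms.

Lower bound: the mode-2 unfolding of T (rows indexed by j, columns by (i,k) = (0,0), (0,1), (0,2), (1,0), (1,1), (1,2), (2,0), (2,1), (2,2)) is [[-3, -2, 0, 2, 0, -2, -6, -4, 0], [3, 6, 0, -2, 0, 2, 10, 4, 8], [-2, -8, 2, 2, 0, -2, -12, 0, -12]].
There the 3×3 minor on rows j ∈ {0, 1, 2}, columns (i,k) ∈ {(0,0), (0,1), (0,2)} is det [[-3, -2, 0], [3, 6, 0], [-2, -8, 2]] = -24 ≠ 0, so this unfolding has rank ≥ 3; CP rank is at least every unfolding rank, so rank(T) ≥ 3. (This is only a lower bound: in general the CP rank may exceed every unfolding rank, so we still need to exhibit 3 rank-1 terms summing to T.)
Upper bound: T is a sum of 3 rank-1 terms, T = (1, -1, 2) ⊗ (1, -1, 1) ⊗ (-2, 0, 2) + (1, 0, -2) ⊗ (0, 1, -2) ⊗ (-1, 2, -2) + (1, 0, 2) ⊗ (1, -2, 2) ⊗ (-1, -2, -2) (written with every a and b primitive with positive leading entry and the scale carried by c; CP decompositions are not unique, and this one is verified by expanding entrywise), so rank(T) ≤ 3.
These bounds meet, so rank(T) = 3.

rank(T) = 3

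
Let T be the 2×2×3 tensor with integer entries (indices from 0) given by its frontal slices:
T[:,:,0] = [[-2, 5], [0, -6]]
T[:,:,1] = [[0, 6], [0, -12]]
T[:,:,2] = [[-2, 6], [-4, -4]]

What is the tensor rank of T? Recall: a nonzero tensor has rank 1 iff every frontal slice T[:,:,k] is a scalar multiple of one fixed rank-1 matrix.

3

Lower bound: the mode-3 unfolding of T (rows indexed by k, columns by (i,j) = (0,0), (0,1), (1,0), (1,1)) is [[-2, 5, 0, -6], [0, 6, 0, -12], [-2, 6, -4, -4]].
There the 3×3 minor on rows k ∈ {0, 1, 2}, columns (i,j) ∈ {(0,0), (0,1), (1,0)} is det [[-2, 5, 0], [0, 6, 0], [-2, 6, -4]] = 48 ≠ 0, so this unfolding has rank ≥ 3; CP rank is at least every unfolding rank, so rank(T) ≥ 3. (This is only a lower bound: in general the CP rank may exceed every unfolding rank, so we still need to exhibit 3 rank-1 terms summing to T.)
Upper bound: T is a sum of 3 rank-1 terms, T = [1, -2] ⊗ [1, -2] ⊗ [-1, -2, 0] + [1, -2] ⊗ [1, 1] ⊗ [1, 2, 2] + [1, 0] ⊗ [1, -1] ⊗ [-2, 0, -4] (written with every a and b primitive with positive leading entry and the scale carried by c; CP decompositions are not unique, and this one is verified by expanding entrywise), so rank(T) ≤ 3.
These bounds meet, so rank(T) = 3.
Check entry T[0,1,2] = 6: (1)·(-2)·(0) + (1)·(1)·(2) + (1)·(-1)·(-4) = 6.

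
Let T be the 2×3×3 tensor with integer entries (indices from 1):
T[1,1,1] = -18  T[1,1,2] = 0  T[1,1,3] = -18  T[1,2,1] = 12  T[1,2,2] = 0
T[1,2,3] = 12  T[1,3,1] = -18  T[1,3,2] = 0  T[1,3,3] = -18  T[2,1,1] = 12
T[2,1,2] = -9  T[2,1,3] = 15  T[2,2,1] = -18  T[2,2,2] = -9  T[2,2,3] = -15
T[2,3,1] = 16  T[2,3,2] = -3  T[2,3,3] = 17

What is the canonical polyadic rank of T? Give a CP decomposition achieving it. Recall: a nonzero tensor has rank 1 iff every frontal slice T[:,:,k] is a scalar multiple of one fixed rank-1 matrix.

rank(T) = 2

Lower bound: in the mode-3 unfolding of T (rows indexed by k, columns by (i,j)) the 2×2 minor on rows k ∈ {1, 2}, columns (i,j) ∈ {(1,1), (2,1)} is det [[-18, 12], [0, -9]] = 162 ≠ 0, so that unfolding has rank ≥ 2 and hence rank(T) ≥ 2 (CP rank is at least every unfolding rank, though it can be larger).
Upper bound: with S_k = T[:,:,k], the two rank-1 terms a₁b₁ᵀ, a₂b₂ᵀ are the rank-1 members of the pencil x·S₁ + y·S₂.
The 2×2 minor of x·S₁ + y·S₂ on rows {1,2}, columns {1,2} is 180·x² + 270·xy = 90·(2·x + 3·y)(x), vanishing at (x:y) = (3:-2) and (0:1).
M₁ = 3·S₁ − 2·S₂ = [[-54, 36, -54], [54, -36, 54]] = (-18)·[1, -1][3, -2, 3]ᵀ and M₂ = S₂ = [[0, 0, 0], [-9, -9, -3]] = (-3)·[0, 1][3, 3, 1]ᵀ, so take a₁ = [1, -1], b₁ = [3, -2, 3], a₂ = [0, 1], b₂ = [3, 3, 1].
Each slice is an integer combination of E₁ = a₁b₁ᵀ and E₂ = a₂b₂ᵀ: S₁ = −6·E₁ − 2·E₂, S₂ = −3·E₂, S₃ = −6·E₁ − E₂; reading off coefficients, c₁ = [-6, 0, -6] and c₂ = [-2, -3, -1].
Hence T = [1, -1] ⊗ [3, -2, 3] ⊗ [-6, 0, -6] + [0, 1] ⊗ [3, 3, 1] ⊗ [-2, -3, -1], so rank(T) ≤ 2.
These bounds meet, so rank(T) = 2.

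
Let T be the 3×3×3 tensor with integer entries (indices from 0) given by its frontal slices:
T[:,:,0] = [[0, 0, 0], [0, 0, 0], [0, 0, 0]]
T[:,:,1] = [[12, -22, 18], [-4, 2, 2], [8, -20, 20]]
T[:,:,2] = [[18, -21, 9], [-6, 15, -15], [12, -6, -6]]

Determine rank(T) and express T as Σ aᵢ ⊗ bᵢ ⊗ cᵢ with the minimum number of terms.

Lower bound: the mode-3 unfolding of T (rows indexed by k, columns by (i,j) = (0,0), (0,1), (0,2), (1,0), (1,1), (1,2), (2,0), (2,1), (2,2)) is [[0, 0, 0, 0, 0, 0, 0, 0, 0], [12, -22, 18, -4, 2, 2, 8, -20, 20], [18, -21, 9, -6, 15, -15, 12, -6, -6]].
There the 2×2 minor on rows k ∈ {1, 2}, columns (i,j) ∈ {(0,0), (0,1)} is det [[12, -22], [18, -21]] = 144 ≠ 0, so this unfolding has rank ≥ 2; CP rank is at least every unfolding rank, so rank(T) ≥ 2. (Flattening ranks never certify an upper bound on CP rank; for that we must actually write T with 2 rank-1 terms.)
Upper bound — finding two terms. Write S_k = T[:,:,k] for the frontal slices: S₀ = [[0, 0, 0], [0, 0, 0], [0, 0, 0]], S₁ = [[12, -22, 18], [-4, 2, 2], [8, -20, 20]], S₂ = [[18, -21, 9], [-6, 15, -15], [12, -6, -6]].
If T = a₁ ⊗ b₁ ⊗ c₁ + a₂ ⊗ b₂ ⊗ c₂ then each S_k = c₁[k]·a₁b₁ᵀ + c₂[k]·a₂b₂ᵀ. S₁ and S₂ are linearly independent, so a₁b₁ᵀ and a₂b₂ᵀ must span the same plane of matrices: they are the rank-1 matrices of the form x·S₁ + y·S₂.
The 2×2 minor of x·S₁ + y·S₂ on rows {0,1}, columns {0,1} is −64·x² + 144·y² = (-16)·(2·x − 3·y)(2·x + 3·y), vanishing at (x:y) = (3:2) and (3:-2).
M₁ = 3·S₁ + 2·S₂ = [[72, -108, 72], [-24, 36, -24], [48, -72, 48]] = 12·[3, -1, 2][2, -3, 2]ᵀ and M₂ = 3·S₁ − 2·S₂ = [[0, -24, 36], [0, -24, 36], [0, -48, 72]] = (-12)·[1, 1, 2][0, 2, -3]ᵀ, so take a₁ = [3, -1, 2], b₁ = [2, -3, 2], a₂ = [1, 1, 2], b₂ = [0, 2, -3].
Each slice is an integer combination of E₁ = a₁b₁ᵀ and E₂ = a₂b₂ᵀ: S₀ = 0, S₁ = 2·E₁ − 2·E₂, S₂ = 3·E₁ + 3·E₂; reading off coefficients, c₁ = [0, 2, 3] and c₂ = [0, -2, 3].
Hence T = [3, -1, 2] ⊗ [2, -3, 2] ⊗ [0, 2, 3] + [1, 1, 2] ⊗ [0, 2, -3] ⊗ [0, -2, 3], so rank(T) ≤ 2.
These bounds meet, so rank(T) = 2.
Check entry T[0,2,1] = 18: (3)·(2)·(2) + (1)·(-3)·(-2) = 18.

rank(T) = 2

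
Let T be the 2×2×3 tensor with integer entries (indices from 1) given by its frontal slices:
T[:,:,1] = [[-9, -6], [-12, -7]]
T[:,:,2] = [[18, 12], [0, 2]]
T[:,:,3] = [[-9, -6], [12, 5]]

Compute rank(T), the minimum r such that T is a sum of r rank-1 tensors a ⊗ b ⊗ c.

2

Lower bound: the mode-1 unfolding of T (rows indexed by i, columns by (j,k) = (1,1), (1,2), (1,3), (2,1), (2,2), (2,3)) is [[-9, 18, -9, -6, 12, -6], [-12, 0, 12, -7, 2, 5]].
There the 2×2 minor on rows i ∈ {1, 2}, columns (j,k) ∈ {(1,1), (1,2)} is det [[-9, 18], [-12, 0]] = 216 ≠ 0, so this unfolding has rank ≥ 2; CP rank is at least every unfolding rank, so rank(T) ≥ 2. (Unfolding ranks only ever bound the CP rank from below — rank(T) can be strictly larger than all of them — so the matching upper bound has to come from an explicit 2-term decomposition.)
Upper bound — finding two terms. Write S_k = T[:,:,k] for the frontal slices: S₁ = [[-9, -6], [-12, -7]], S₂ = [[18, 12], [0, 2]], S₃ = [[-9, -6], [12, 5]].
If T = a₁ ⊗ b₁ ⊗ c₁ + a₂ ⊗ b₂ ⊗ c₂ then each S_k = c₁[k]·a₁b₁ᵀ + c₂[k]·a₂b₂ᵀ. S₁ and S₂ are linearly independent, so a₁b₁ᵀ and a₂b₂ᵀ must span the same plane of matrices: they are the rank-1 matrices of the form x·S₁ + y·S₂.
det(x·S₁ + y·S₂) is −9·x² + 36·y² = (-9)·(x − 2·y)(x + 2·y), vanishing at (x:y) = (2:1) and (2:-1).
M₁ = 2·S₁ + S₂ = [[0, 0], [-24, -12]] = (-12)·(0, 1)(2, 1)ᵀ and M₂ = 2·S₁ − S₂ = [[-36, -24], [-24, -16]] = (-4)·(3, 2)(3, 2)ᵀ, so take a₁ = (0, 1), b₁ = (2, 1), a₂ = (3, 2), b₂ = (3, 2).
Each slice is an integer combination of E₁ = a₁b₁ᵀ and E₂ = a₂b₂ᵀ: S₁ = −3·E₁ − E₂, S₂ = −6·E₁ + 2·E₂, S₃ = 9·E₁ − E₂; reading off coefficients, c₁ = (-3, -6, 9) and c₂ = (-1, 2, -1).
Hence T = (0, 1) ⊗ (2, 1) ⊗ (-3, -6, 9) + (3, 2) ⊗ (3, 2) ⊗ (-1, 2, -1), so rank(T) ≤ 2.
These bounds meet, so rank(T) = 2.
Check entry T[2,2,2] = 2: (1)·(1)·(-6) + (2)·(2)·(2) = 2.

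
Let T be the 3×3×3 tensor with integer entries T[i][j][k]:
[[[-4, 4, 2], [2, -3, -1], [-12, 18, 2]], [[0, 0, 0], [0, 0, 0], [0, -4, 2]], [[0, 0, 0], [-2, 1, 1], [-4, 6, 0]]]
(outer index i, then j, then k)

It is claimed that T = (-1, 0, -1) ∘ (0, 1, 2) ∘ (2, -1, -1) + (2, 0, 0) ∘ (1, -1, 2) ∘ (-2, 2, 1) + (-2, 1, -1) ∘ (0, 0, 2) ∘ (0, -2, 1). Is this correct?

Reconstruct entrywise from the claimed factors. For example, T[1,0,1] = 0 and Σₗ aₗ[1]bₗ[0]cₗ[1] = (0)·(0)·(-1) + (0)·(1)·(2) + (1)·(0)·(-2) = 0; checking all 27 entries, every one matches. The claim holds.

Yes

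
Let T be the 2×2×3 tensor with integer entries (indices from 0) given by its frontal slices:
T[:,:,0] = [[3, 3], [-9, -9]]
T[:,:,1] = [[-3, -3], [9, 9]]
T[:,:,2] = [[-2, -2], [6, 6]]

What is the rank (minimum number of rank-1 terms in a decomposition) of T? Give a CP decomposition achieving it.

rank(T) = 1

Lower bound: T ≠ 0 (e.g. T[0,0,0] = 3), so rank(T) ≥ 1.
Upper bound: if T = a ⊗ b ⊗ c then every fibre of T is a multiple of the corresponding factor, so read the factors off the fibres through the nonzero entry T[0,0,0] = 3.
The mode-1 fibre T[:,0,0] = [3, -9] gives a = (1, -3) (primitive direction); the mode-2 fibre T[0,:,0] = [3, 3] gives b = (1, 1); then c[k] = T[0,0,k] / (a[0]·b[0]) = [3, -3, -2] / 1 = (3, -3, -2).
Expanding (1, -3) ⊗ (1, 1) ⊗ (3, -3, -2) reproduces all 12 entries of T, so T = (1, -3) ⊗ (1, 1) ⊗ (3, -3, -2) and rank(T) ≤ 1.
These bounds meet, so rank(T) = 1.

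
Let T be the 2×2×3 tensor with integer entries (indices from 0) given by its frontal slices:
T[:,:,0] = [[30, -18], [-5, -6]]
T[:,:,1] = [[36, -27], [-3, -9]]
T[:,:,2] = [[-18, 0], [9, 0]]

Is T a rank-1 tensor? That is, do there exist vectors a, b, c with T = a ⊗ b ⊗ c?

No

The mode-1 unfolding of T (rows indexed by i, columns by (j,k) = (0,0), (0,1), (0,2), (1,0), (1,1), (1,2)) is [[30, 36, -18, -18, -27, 0], [-5, -3, 9, -6, -9, 0]].
There the 2×2 minor on rows i ∈ {0, 1}, columns (j,k) ∈ {(0,0), (0,1)} is det [[30, 36], [-5, -3]] = 90 ≠ 0, so this unfolding has rank ≥ 2; CP rank is at least every unfolding rank, so rank(T) ≥ 2.
In particular rank(T) ≥ 2 > 1, so T is not rank-1.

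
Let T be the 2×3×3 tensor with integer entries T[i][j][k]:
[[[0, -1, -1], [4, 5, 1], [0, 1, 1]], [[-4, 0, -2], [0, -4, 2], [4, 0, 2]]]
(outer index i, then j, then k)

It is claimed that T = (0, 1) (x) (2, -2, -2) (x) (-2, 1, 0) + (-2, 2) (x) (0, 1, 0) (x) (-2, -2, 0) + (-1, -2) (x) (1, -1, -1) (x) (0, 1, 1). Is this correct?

Reconstruct entrywise from the claimed factors. For example, T[1,1,1] = -4 and Σₗ aₗ[1]bₗ[1]cₗ[1] = (1)·(-2)·(1) + (2)·(1)·(-2) + (-2)·(-1)·(1) = -4; checking all 18 entries, every one matches. The claim holds.

Yes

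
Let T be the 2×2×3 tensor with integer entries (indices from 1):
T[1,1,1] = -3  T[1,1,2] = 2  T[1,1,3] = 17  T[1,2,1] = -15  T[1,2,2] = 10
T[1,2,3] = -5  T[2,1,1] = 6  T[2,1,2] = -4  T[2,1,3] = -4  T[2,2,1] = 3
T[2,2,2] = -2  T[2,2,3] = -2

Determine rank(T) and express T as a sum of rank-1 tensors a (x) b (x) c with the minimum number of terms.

rank(T) = 2

Lower bound: the mode-1 unfolding of T (rows indexed by i, columns by (j,k) = (1,1), (1,2), (1,3), (2,1), (2,2), (2,3)) is [[-3, 2, 17, -15, 10, -5], [6, -4, -4, 3, -2, -2]].
There the 2×2 minor on rows i ∈ {1, 2}, columns (j,k) ∈ {(1,1), (1,3)} is det [[-3, 17], [6, -4]] = -90 ≠ 0, so this unfolding has rank ≥ 2; CP rank is at least every unfolding rank, so rank(T) ≥ 2. (This is only a lower bound: in general the CP rank may exceed every unfolding rank, so we still need to exhibit 2 rank-1 terms summing to T.)
Upper bound — finding two terms. Write S_k = T[:,:,k] for the frontal slices: S₁ = [[-3, -15], [6, 3]], S₂ = [[2, 10], [-4, -2]], S₃ = [[17, -5], [-4, -2]].
If T = a₁ (x) b₁ (x) c₁ + a₂ (x) b₂ (x) c₂ then each S_k = c₁[k]·a₁b₁ᵀ + c₂[k]·a₂b₂ᵀ. S₁ and S₃ are linearly independent, so a₁b₁ᵀ and a₂b₂ᵀ must span the same plane of matrices: they are the rank-1 matrices of the form x·S₁ + y·S₃.
det(x·S₁ + y·S₃) is 81·x² + 27·xy − 54·y² = 27·(3·x − 2·y)(x + y), vanishing at (x:y) = (2:3) and (1:-1).
M₁ = 2·S₁ + 3·S₃ = [[45, -45], [0, 0]] = 45·[1, 0][1, -1]ᵀ and M₂ = S₁ − S₃ = [[-20, -10], [10, 5]] = (-5)·[2, -1][2, 1]ᵀ, so take a₁ = [1, 0], b₁ = [1, -1], a₂ = [2, -1], b₂ = [2, 1].
Each slice is an integer combination of E₁ = a₁b₁ᵀ and E₂ = a₂b₂ᵀ: S₁ = 9·E₁ − 3·E₂, S₂ = −6·E₁ + 2·E₂, S₃ = 9·E₁ + 2·E₂; reading off coefficients, c₁ = [9, -6, 9] and c₂ = [-3, 2, 2].
Hence T = [1, 0] (x) [1, -1] (x) [9, -6, 9] + [2, -1] (x) [2, 1] (x) [-3, 2, 2], so rank(T) ≤ 2.
These bounds meet, so rank(T) = 2.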